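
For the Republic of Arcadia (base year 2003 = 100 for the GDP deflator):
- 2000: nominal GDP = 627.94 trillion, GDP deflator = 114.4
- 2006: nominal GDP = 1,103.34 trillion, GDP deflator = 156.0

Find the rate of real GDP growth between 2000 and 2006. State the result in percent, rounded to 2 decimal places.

28.85%

Real GDP 2000 = 627.94 / 1.144 = 548.90.
Real GDP 2006 = 1103.34 / 1.560 = 707.27.
Real growth = 707.27 / 548.90 − 1 = 0.2885.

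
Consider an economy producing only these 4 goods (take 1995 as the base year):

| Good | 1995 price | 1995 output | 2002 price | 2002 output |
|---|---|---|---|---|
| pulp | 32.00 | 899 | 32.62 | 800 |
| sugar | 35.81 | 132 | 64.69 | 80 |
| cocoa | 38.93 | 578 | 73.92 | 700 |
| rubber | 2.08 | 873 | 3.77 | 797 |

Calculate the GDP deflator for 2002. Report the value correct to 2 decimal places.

149.93

Nominal GDP 2002 = 32.62·800 + 64.69·80 + 73.92·700 + 3.77·797 = 86019.89.
Real GDP 2002 (at 1995 prices) = 32.00·800 + 35.81·80 + 38.93·700 + 2.08·797 = 57373.56.
Deflator = Nominal/Real × 100 = 86019.89/57373.56 × 100 = 149.929.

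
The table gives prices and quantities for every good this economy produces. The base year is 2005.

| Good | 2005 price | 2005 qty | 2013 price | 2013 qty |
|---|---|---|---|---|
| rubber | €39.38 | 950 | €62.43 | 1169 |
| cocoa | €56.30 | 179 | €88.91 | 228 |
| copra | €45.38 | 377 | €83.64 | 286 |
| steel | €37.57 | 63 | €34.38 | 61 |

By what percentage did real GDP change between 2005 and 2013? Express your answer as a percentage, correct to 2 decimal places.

10.72%

Real GDP 2005 = Nominal GDP 2005 = 39.38·950 + 56.30·179 + 45.38·377 + 37.57·63 = 66963.87.
Real GDP 2013 (at 2005 prices) = 39.38·1169 + 56.30·228 + 45.38·286 + 37.57·61 = 74142.07.
Real growth = 74142.07/66963.87 − 1 = 0.1072.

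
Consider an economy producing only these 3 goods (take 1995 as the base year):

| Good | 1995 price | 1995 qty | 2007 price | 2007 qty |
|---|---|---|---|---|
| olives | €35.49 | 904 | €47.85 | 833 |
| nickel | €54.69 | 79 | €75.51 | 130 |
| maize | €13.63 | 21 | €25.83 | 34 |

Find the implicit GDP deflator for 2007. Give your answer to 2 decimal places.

Nominal GDP 2007 = 47.85·833 + 75.51·130 + 25.83·34 = 50553.57.
Real GDP 2007 (at 1995 prices) = 35.49·833 + 54.69·130 + 13.63·34 = 37136.29.
Deflator = Nominal/Real × 100 = 50553.57/37136.29 × 100 = 136.130.

136.13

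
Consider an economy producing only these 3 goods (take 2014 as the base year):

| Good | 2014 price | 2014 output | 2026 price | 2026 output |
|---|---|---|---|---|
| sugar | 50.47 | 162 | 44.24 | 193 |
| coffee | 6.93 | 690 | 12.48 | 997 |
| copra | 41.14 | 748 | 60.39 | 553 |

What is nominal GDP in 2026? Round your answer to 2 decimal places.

Nominal GDP 2026 = Σ (p_2026 × q_2026) = 44.24·193 + 12.48·997 + 60.39·553 = 54376.55.

54376.55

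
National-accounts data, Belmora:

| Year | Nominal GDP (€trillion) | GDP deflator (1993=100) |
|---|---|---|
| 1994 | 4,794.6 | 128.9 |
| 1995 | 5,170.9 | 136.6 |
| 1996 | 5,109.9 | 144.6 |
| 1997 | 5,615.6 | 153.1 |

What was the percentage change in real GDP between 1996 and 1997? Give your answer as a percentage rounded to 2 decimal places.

3.80%

Real GDP 1996 = 5109.9/1.446 = 3533.82.
Real GDP 1997 = 5615.6/1.531 = 3667.93.
Change = 3667.93/3533.82 − 1 = 0.0380.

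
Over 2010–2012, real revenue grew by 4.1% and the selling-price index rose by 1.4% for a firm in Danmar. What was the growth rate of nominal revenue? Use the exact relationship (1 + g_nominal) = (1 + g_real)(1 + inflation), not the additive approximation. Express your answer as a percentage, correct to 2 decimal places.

5.56%

(1 + g_nom) = (1 + g_real)(1 + π) = 1.0410 × 1.0140 = 1.05557.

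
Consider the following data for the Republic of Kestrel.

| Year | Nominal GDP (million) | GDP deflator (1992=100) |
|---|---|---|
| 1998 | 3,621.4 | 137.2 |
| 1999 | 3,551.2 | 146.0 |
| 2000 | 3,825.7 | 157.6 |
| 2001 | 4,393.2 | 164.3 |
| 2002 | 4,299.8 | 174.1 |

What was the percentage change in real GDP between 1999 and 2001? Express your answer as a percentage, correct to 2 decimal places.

Real GDP 1999 = 3551.2/1.460 = 2432.33.
Real GDP 2001 = 4393.2/1.643 = 2673.89.
Change = 2673.89/2432.33 − 1 = 0.0993.

9.93%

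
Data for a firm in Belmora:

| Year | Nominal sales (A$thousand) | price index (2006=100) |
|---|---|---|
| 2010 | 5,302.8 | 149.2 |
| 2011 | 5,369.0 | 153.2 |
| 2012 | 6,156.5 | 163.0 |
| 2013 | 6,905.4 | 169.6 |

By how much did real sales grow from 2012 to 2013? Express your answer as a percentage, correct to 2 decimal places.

Real sales 2012 = 6156.5/1.630 = 3776.99.
Real sales 2013 = 6905.4/1.696 = 4071.58.
Change = 4071.58/3776.99 − 1 = 0.0780.

7.80%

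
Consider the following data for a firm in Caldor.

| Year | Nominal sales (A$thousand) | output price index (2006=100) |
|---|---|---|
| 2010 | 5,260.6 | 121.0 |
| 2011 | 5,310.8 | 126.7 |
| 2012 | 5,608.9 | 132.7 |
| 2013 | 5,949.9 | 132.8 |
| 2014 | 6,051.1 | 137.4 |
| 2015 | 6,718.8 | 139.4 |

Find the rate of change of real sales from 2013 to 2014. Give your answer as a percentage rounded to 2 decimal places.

Real sales 2013 = 5949.9/1.328 = 4480.35.
Real sales 2014 = 6051.1/1.374 = 4404.00.
Change = 4404.00/4480.35 − 1 = -0.0170.

-1.70%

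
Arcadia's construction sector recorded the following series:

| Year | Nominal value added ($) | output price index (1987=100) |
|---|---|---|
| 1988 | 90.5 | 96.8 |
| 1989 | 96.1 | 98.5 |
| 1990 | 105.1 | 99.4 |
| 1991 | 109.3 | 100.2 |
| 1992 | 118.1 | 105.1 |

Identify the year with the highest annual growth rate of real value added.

1990

1989: real = 96.1/0.985 = 97.56; growth vs 1988 (93.49) = 4.35%.
1990: real = 105.1/0.994 = 105.73; growth vs 1989 (97.56) = 8.37%.
1991: real = 109.3/1.002 = 109.08; growth vs 1990 (105.73) = 3.17%.
1992: real = 118.1/1.051 = 112.37; growth vs 1991 (109.08) = 3.02%.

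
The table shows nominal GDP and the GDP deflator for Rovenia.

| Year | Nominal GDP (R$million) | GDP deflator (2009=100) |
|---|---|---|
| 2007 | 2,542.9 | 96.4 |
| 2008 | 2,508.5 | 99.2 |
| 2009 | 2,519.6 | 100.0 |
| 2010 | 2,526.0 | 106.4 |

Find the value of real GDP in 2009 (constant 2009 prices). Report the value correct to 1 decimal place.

R$2,519.6 million

Real GDP 2009 = 2519.6 / 1.000 = 2519.60.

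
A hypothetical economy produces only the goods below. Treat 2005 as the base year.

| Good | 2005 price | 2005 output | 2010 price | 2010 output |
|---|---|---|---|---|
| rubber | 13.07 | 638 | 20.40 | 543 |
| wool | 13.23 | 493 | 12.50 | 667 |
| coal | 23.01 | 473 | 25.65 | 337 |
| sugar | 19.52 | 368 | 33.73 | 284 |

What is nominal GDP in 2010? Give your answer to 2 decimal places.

37638.07

Nominal GDP 2010 = Σ (p_2010 × q_2010) = 20.40·543 + 12.50·667 + 25.65·337 + 33.73·284 = 37638.07.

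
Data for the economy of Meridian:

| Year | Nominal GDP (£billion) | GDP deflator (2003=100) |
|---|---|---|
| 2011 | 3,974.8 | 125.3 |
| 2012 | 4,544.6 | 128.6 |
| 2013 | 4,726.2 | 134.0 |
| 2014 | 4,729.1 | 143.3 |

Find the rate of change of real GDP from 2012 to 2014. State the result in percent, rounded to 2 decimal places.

Real GDP 2012 = 4544.6/1.286 = 3533.90.
Real GDP 2014 = 4729.1/1.433 = 3300.14.
Change = 3300.14/3533.90 − 1 = -0.0661.

-6.61%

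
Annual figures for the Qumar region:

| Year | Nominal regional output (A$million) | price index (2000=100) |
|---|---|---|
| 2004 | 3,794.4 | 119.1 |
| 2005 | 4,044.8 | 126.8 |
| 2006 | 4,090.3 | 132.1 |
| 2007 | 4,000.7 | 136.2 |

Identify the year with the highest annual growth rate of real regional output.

2005

2005: real = 4044.8/1.268 = 3189.91; growth vs 2004 (3185.89) = 0.13%.
2006: real = 4090.3/1.321 = 3096.37; growth vs 2005 (3189.91) = -2.93%.
2007: real = 4000.7/1.362 = 2937.37; growth vs 2006 (3096.37) = -5.14%.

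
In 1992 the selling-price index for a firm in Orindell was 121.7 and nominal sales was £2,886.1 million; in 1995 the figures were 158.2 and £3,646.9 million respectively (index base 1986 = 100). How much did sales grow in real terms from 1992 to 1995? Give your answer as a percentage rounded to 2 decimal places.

Deflate each year: 1992 → 2886.1/1.217 = 2371.49; 1995 → 3646.9/1.582 = 2305.25.
So real sales changed by 2305.25/2371.49 − 1 = -0.0279, i.e. -2.79%.

-2.79%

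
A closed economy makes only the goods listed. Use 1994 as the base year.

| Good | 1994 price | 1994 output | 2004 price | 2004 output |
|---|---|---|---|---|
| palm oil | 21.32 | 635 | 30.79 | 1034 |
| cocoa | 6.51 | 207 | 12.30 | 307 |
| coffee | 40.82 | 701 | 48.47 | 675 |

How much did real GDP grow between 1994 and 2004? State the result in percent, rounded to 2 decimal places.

18.61%

Real GDP 1994 = Nominal GDP 1994 = 21.32·635 + 6.51·207 + 40.82·701 = 43500.59.
Real GDP 2004 (at 1994 prices) = 21.32·1034 + 6.51·307 + 40.82·675 = 51596.95.
Real growth = 51596.95/43500.59 − 1 = 0.1861.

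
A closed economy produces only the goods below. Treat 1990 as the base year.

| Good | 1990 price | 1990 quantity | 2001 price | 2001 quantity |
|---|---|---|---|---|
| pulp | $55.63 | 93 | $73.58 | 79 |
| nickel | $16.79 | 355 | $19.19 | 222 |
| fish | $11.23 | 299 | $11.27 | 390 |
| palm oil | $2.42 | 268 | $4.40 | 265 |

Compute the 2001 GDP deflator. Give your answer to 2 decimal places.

Nominal GDP 2001 = 73.58·79 + 19.19·222 + 11.27·390 + 4.40·265 = 15634.30.
Real GDP 2001 (at 1990 prices) = 55.63·79 + 16.79·222 + 11.23·390 + 2.42·265 = 13143.15.
Deflator = Nominal/Real × 100 = 15634.30/13143.15 × 100 = 118.954.

118.95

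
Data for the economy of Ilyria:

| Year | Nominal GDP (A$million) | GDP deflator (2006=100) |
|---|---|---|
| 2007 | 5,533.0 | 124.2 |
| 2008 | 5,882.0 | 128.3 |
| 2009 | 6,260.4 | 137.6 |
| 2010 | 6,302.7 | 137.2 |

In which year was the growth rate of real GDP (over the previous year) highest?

2008: real = 5882.0/1.283 = 4584.57; growth vs 2007 (4454.91) = 2.91%.
2009: real = 6260.4/1.376 = 4549.71; growth vs 2008 (4584.57) = -0.76%.
2010: real = 6302.7/1.372 = 4593.80; growth vs 2009 (4549.71) = 0.97%.

2008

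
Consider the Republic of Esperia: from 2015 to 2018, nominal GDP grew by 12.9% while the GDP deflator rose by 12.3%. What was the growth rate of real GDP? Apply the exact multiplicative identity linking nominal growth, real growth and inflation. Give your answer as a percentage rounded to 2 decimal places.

0.53%

(1 + g_nom) = (1 + g_real)(1 + π), so g_real = 1.1290 / 1.1230 − 1 = 0.00534.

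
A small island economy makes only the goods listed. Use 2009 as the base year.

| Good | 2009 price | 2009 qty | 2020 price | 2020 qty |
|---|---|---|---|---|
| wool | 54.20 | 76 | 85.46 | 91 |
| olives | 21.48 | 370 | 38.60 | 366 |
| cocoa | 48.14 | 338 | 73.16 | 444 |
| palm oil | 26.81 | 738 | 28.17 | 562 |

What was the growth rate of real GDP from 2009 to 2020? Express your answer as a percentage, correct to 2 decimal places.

2.31%

Real GDP 2009 = Nominal GDP 2009 = 54.20·76 + 21.48·370 + 48.14·338 + 26.81·738 = 48123.90.
Real GDP 2020 (at 2009 prices) = 54.20·91 + 21.48·366 + 48.14·444 + 26.81·562 = 49235.26.
Real growth = 49235.26/48123.90 − 1 = 0.0231.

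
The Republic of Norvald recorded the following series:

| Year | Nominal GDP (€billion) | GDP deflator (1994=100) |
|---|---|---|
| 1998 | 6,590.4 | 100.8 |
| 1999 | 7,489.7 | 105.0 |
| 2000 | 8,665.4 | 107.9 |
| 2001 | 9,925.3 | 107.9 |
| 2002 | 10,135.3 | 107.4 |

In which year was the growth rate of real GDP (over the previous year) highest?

1999: real = 7489.7/1.050 = 7133.05; growth vs 1998 (6538.10) = 9.10%.
2000: real = 8665.4/1.079 = 8030.95; growth vs 1999 (7133.05) = 12.59%.
2001: real = 9925.3/1.079 = 9198.61; growth vs 2000 (8030.95) = 14.54%.
2002: real = 10135.3/1.074 = 9436.96; growth vs 2001 (9198.61) = 2.59%.

2001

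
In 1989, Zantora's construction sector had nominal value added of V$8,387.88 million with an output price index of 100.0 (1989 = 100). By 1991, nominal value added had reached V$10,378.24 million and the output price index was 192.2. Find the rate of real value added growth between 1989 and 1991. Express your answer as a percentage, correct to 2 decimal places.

Real value added 1989 = 8387.88 / 1.000 = 8387.88.
Real value added 1991 = 10378.24 / 1.922 = 5399.71.
Real growth = 5399.71 / 8387.88 − 1 = -0.3562.

-35.62%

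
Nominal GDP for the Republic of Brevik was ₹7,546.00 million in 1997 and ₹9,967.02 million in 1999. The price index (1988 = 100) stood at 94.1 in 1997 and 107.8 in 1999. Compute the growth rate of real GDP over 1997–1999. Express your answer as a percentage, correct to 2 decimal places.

Real GDP 1997 = 7546.00 / 0.941 = 8019.13.
Real GDP 1999 = 9967.02 / 1.078 = 9245.84.
Real growth = 9245.84 / 8019.13 − 1 = 0.1530.

15.30%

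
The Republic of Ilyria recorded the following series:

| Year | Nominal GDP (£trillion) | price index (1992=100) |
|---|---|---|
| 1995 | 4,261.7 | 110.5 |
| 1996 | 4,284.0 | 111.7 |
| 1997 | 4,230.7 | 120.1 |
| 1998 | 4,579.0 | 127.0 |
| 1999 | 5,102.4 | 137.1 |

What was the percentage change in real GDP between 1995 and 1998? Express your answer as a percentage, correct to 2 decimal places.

-6.51%

Real GDP 1995 = 4261.7/1.105 = 3856.74.
Real GDP 1998 = 4579.0/1.270 = 3605.51.
Change = 3605.51/3856.74 − 1 = -0.0651.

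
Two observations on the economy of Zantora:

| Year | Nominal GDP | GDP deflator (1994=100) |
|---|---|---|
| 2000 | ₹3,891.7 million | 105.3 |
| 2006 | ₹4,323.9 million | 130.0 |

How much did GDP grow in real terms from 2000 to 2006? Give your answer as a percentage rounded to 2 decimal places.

-10.00%

Deflate each year: 2000 → 3891.7/1.053 = 3695.82; 2006 → 4323.9/1.300 = 3326.08.
So real GDP changed by 3326.08/3695.82 − 1 = -0.1000, i.e. -10.00%.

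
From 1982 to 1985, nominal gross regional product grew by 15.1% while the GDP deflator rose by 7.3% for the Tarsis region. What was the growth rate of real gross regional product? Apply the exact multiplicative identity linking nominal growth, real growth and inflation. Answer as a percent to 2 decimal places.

7.27%

(1 + g_nom) = (1 + g_real)(1 + π), so g_real = 1.1510 / 1.0730 − 1 = 0.07269.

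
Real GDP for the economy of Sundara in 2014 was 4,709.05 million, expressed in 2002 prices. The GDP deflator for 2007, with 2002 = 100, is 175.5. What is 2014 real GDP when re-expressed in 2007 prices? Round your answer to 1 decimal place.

Real GDP in 2007 prices = Real GDP in 2002 prices × (P_2007/P_2002) = 4709.05 × 1.755 = 8264.38.

8,264.4 million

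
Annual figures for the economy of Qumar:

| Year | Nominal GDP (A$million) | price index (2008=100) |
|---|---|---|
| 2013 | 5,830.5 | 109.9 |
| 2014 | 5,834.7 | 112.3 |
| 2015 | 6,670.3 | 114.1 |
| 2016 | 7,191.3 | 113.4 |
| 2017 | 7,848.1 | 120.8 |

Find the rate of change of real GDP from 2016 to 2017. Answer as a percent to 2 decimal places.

2.45%

Real GDP 2016 = 7191.3/1.134 = 6341.53.
Real GDP 2017 = 7848.1/1.208 = 6496.77.
Change = 6496.77/6341.53 − 1 = 0.0245.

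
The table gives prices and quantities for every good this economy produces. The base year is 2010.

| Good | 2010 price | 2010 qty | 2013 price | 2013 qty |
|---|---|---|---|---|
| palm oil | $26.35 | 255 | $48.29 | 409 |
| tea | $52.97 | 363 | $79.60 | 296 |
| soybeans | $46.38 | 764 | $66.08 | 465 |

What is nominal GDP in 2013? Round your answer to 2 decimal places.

$74039.41

Nominal GDP 2013 = Σ (p_2013 × q_2013) = 48.29·409 + 79.60·296 + 66.08·465 = 74039.41.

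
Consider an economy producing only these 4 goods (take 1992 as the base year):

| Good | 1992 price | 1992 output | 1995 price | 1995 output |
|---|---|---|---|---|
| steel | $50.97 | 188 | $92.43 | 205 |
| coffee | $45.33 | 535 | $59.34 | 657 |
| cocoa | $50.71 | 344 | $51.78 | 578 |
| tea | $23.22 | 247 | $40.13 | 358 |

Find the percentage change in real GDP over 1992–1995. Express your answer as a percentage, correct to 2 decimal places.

36.55%

Real GDP 1992 = Nominal GDP 1992 = 50.97·188 + 45.33·535 + 50.71·344 + 23.22·247 = 57013.49.
Real GDP 1995 (at 1992 prices) = 50.97·205 + 45.33·657 + 50.71·578 + 23.22·358 = 77853.80.
Real growth = 77853.80/57013.49 − 1 = 0.3655.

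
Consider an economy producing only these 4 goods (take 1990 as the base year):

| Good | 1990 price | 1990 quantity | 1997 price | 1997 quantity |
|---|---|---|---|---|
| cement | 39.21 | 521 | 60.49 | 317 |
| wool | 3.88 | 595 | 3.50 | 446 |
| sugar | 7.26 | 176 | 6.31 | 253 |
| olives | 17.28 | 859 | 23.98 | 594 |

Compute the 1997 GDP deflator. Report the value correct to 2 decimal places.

Nominal GDP 1997 = 60.49·317 + 3.50·446 + 6.31·253 + 23.98·594 = 36576.88.
Real GDP 1997 (at 1990 prices) = 39.21·317 + 3.88·446 + 7.26·253 + 17.28·594 = 26261.15.
Deflator = Nominal/Real × 100 = 36576.88/26261.15 × 100 = 139.281.

139.28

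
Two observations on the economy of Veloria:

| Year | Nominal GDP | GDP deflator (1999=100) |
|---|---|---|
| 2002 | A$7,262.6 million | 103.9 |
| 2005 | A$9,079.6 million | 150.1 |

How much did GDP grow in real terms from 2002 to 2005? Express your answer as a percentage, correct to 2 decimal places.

Real GDP 2002 = 7262.6 / 1.039 = 6989.99.
Real GDP 2005 = 9079.6 / 1.501 = 6049.03.
Real growth = 6049.03 / 6989.99 − 1 = -0.1346.

-13.46%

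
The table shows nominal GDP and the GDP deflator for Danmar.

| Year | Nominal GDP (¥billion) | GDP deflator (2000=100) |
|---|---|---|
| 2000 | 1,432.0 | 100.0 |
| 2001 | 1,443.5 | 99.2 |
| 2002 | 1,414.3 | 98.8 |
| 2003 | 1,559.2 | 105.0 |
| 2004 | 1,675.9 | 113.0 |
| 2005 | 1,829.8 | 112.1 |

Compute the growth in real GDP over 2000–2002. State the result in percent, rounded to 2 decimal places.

-0.04%

Real GDP 2000 = 1432.0/1.000 = 1432.00.
Real GDP 2002 = 1414.3/0.988 = 1431.48.
Change = 1431.48/1432.00 − 1 = -0.0004.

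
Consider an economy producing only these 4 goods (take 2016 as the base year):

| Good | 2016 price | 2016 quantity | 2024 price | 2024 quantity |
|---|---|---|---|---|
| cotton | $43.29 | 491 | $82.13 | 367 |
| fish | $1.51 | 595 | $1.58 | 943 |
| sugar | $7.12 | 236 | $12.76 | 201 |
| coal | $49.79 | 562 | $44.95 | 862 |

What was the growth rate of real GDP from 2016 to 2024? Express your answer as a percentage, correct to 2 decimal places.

Real GDP 2016 = Nominal GDP 2016 = 43.29·491 + 1.51·595 + 7.12·236 + 49.79·562 = 51816.14.
Real GDP 2024 (at 2016 prices) = 43.29·367 + 1.51·943 + 7.12·201 + 49.79·862 = 61661.46.
Real growth = 61661.46/51816.14 − 1 = 0.1900.

19.00%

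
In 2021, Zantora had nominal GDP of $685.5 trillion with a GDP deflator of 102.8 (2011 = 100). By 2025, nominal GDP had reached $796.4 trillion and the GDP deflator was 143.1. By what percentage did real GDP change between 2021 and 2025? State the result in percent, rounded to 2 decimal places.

Deflate each year: 2021 → 685.5/1.028 = 666.83; 2025 → 796.4/1.431 = 556.53.
So real GDP changed by 556.53/666.83 − 1 = -0.1654, i.e. -16.54%.

-16.54%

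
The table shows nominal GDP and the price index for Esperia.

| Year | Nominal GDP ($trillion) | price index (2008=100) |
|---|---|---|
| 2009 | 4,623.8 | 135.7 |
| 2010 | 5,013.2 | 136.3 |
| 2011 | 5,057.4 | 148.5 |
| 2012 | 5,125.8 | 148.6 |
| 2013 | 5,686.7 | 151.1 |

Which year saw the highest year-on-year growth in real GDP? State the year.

2010: real = 5013.2/1.363 = 3678.06; growth vs 2009 (3407.37) = 7.94%.
2011: real = 5057.4/1.485 = 3405.66; growth vs 2010 (3678.06) = -7.41%.
2012: real = 5125.8/1.486 = 3449.39; growth vs 2011 (3405.66) = 1.28%.
2013: real = 5686.7/1.511 = 3763.53; growth vs 2012 (3449.39) = 9.11%.

2013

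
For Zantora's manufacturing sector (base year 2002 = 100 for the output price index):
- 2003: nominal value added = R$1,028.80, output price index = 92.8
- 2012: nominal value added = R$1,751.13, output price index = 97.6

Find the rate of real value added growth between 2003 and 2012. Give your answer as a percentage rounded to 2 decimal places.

61.84%

Deflate each year: 2003 → 1028.80/0.928 = 1108.62; 2012 → 1751.13/0.976 = 1794.19.
So real value added changed by 1794.19/1108.62 − 1 = 0.6184, i.e. 61.84%.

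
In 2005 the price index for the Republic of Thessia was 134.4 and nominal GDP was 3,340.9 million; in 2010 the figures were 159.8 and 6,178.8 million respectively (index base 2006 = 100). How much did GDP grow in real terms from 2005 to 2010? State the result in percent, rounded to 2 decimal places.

55.55%

Deflate each year: 2005 → 3340.9/1.344 = 2485.79; 2010 → 6178.8/1.598 = 3866.58.
So real GDP changed by 3866.58/2485.79 − 1 = 0.5555, i.e. 55.55%.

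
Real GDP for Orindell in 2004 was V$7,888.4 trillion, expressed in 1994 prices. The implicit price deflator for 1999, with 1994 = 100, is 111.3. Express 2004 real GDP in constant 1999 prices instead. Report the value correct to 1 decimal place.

V$8,779.8 trillion

Real GDP in 1999 prices = Real GDP in 1994 prices × (P_1999/P_1994) = 7888.4 × 1.113 = 8779.79.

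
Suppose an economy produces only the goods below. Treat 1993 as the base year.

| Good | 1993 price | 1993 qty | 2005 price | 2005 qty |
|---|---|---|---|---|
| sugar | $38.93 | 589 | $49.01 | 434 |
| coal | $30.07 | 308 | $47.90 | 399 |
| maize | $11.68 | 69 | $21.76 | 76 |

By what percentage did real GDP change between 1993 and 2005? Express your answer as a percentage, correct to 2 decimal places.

-9.75%

Real GDP 1993 = Nominal GDP 1993 = 38.93·589 + 30.07·308 + 11.68·69 = 32997.25.
Real GDP 2005 (at 1993 prices) = 38.93·434 + 30.07·399 + 11.68·76 = 29781.23.
Real growth = 29781.23/32997.25 − 1 = -0.0975.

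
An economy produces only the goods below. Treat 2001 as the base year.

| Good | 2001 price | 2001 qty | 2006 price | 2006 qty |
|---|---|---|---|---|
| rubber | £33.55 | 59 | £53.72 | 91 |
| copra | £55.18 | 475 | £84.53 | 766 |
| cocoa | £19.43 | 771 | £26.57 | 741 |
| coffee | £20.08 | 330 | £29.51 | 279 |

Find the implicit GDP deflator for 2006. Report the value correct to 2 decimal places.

149.36

Nominal GDP 2006 = 53.72·91 + 84.53·766 + 26.57·741 + 29.51·279 = 97560.16.
Real GDP 2006 (at 2001 prices) = 33.55·91 + 55.18·766 + 19.43·741 + 20.08·279 = 65320.88.
Deflator = Nominal/Real × 100 = 97560.16/65320.88 × 100 = 149.355.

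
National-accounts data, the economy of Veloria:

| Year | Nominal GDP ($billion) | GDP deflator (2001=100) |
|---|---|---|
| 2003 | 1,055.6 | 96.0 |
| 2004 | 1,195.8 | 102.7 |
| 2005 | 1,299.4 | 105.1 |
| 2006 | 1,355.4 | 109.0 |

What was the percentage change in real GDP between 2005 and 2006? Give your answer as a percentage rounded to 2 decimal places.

0.58%

Real GDP 2005 = 1299.4/1.051 = 1236.35.
Real GDP 2006 = 1355.4/1.090 = 1243.49.
Change = 1243.49/1236.35 − 1 = 0.0058.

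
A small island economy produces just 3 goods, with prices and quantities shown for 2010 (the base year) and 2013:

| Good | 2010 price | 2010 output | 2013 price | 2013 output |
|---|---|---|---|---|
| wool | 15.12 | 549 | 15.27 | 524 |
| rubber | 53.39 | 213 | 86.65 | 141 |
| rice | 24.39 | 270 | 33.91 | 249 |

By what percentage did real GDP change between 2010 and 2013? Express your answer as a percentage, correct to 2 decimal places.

-18.03%

Real GDP 2010 = Nominal GDP 2010 = 15.12·549 + 53.39·213 + 24.39·270 = 26258.25.
Real GDP 2013 (at 2010 prices) = 15.12·524 + 53.39·141 + 24.39·249 = 21523.98.
Real growth = 21523.98/26258.25 − 1 = -0.1803.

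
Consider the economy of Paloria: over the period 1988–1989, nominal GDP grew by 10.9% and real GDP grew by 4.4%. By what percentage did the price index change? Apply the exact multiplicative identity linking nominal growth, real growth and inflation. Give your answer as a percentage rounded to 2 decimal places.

(1 + g_nom) = (1 + g_real)(1 + π), so π = 1.1090 / 1.0440 − 1 = 0.06226.

6.23%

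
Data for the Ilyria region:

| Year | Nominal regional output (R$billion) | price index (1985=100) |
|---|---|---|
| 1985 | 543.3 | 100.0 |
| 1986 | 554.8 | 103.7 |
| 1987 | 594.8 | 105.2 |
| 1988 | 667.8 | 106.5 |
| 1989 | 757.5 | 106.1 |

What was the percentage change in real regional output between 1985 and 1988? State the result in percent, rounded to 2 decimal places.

Real regional output 1985 = 543.3/1.000 = 543.30.
Real regional output 1988 = 667.8/1.065 = 627.04.
Change = 627.04/543.30 − 1 = 0.1541.

15.41%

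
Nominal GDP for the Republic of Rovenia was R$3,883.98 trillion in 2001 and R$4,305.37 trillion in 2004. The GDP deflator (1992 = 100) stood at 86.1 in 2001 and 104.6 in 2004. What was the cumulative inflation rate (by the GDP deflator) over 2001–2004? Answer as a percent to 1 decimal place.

Price-level change = 104.6 / 86.1 − 1 = 0.2149.

21.5%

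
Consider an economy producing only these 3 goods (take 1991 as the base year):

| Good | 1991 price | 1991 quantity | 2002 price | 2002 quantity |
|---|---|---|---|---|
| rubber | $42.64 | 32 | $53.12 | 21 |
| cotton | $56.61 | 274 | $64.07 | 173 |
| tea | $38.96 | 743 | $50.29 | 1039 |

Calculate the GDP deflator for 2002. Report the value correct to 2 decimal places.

Nominal GDP 2002 = 53.12·21 + 64.07·173 + 50.29·1039 = 64450.94.
Real GDP 2002 (at 1991 prices) = 42.64·21 + 56.61·173 + 38.96·1039 = 51168.41.
Deflator = Nominal/Real × 100 = 64450.94/51168.41 × 100 = 125.958.

125.96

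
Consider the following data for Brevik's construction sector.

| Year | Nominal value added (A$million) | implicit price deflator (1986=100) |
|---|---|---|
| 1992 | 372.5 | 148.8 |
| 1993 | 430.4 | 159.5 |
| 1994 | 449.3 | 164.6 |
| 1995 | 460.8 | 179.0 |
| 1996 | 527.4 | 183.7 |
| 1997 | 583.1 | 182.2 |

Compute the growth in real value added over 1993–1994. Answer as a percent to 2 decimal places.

Real value added 1993 = 430.4/1.595 = 269.84.
Real value added 1994 = 449.3/1.646 = 272.96.
Change = 272.96/269.84 − 1 = 0.0116.

1.16%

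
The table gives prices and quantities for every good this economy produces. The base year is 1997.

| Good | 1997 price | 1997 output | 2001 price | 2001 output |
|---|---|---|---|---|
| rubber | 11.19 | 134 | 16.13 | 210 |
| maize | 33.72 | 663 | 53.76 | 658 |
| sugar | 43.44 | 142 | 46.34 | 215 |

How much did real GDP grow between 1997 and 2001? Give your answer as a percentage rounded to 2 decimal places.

Real GDP 1997 = Nominal GDP 1997 = 11.19·134 + 33.72·663 + 43.44·142 = 30024.30.
Real GDP 2001 (at 1997 prices) = 11.19·210 + 33.72·658 + 43.44·215 = 33877.26.
Real growth = 33877.26/30024.30 − 1 = 0.1283.

12.83%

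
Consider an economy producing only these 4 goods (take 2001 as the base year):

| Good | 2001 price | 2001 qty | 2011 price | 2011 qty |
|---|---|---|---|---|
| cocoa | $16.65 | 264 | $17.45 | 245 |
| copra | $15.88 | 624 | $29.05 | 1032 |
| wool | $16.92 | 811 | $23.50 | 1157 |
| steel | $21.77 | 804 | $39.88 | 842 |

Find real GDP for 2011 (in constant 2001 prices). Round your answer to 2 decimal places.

$58374.19

Real GDP 2011 = Σ (p_2001 × q_2011) = 16.65·245 + 15.88·1032 + 16.92·1157 + 21.77·842 = 58374.19.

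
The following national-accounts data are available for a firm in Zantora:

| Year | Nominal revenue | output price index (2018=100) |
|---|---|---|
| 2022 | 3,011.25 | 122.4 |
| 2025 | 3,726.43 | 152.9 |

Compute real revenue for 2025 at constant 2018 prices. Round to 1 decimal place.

Real revenue = Nominal / (output price index/100) = 3726.43 / 1.529 = 2437.17.

2,437.2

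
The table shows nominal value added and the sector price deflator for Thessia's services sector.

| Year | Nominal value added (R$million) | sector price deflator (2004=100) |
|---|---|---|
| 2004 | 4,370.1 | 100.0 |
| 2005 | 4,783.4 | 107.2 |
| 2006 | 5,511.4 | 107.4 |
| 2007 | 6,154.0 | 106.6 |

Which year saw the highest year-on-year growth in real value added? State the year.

2005: real = 4783.4/1.072 = 4462.13; growth vs 2004 (4370.10) = 2.11%.
2006: real = 5511.4/1.074 = 5131.66; growth vs 2005 (4462.13) = 15.00%.
2007: real = 6154.0/1.066 = 5772.98; growth vs 2006 (5131.66) = 12.50%.

2006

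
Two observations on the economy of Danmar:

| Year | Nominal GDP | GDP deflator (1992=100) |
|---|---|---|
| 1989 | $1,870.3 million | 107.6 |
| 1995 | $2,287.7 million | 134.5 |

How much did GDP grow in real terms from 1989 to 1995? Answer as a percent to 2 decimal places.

-2.15%

Real GDP 1989 = 1870.3 / 1.076 = 1738.20.
Real GDP 1995 = 2287.7 / 1.345 = 1700.89.
Real growth = 1700.89 / 1738.20 − 1 = -0.0215.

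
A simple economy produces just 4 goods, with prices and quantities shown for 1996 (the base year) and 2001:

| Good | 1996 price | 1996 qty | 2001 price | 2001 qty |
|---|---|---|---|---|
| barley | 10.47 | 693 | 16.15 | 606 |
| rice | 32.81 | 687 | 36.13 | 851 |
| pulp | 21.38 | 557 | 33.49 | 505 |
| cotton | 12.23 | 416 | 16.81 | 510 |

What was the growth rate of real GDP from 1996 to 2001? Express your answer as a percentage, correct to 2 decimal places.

Real GDP 1996 = Nominal GDP 1996 = 10.47·693 + 32.81·687 + 21.38·557 + 12.23·416 = 46792.52.
Real GDP 2001 (at 1996 prices) = 10.47·606 + 32.81·851 + 21.38·505 + 12.23·510 = 51300.33.
Real growth = 51300.33/46792.52 − 1 = 0.0963.

9.63%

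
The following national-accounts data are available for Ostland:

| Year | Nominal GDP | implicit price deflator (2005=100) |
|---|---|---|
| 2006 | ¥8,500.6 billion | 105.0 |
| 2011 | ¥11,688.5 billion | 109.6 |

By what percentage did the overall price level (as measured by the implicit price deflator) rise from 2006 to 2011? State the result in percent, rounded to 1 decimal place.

4.4%

Price-level change = 109.6 / 105.0 − 1 = 0.0438.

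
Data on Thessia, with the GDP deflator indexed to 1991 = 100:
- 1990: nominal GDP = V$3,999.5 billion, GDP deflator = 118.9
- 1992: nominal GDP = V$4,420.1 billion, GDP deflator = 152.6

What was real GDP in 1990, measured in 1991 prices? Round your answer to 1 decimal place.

V$3,363.8 billion

Real GDP = Nominal / (GDP deflator/100) = 3999.5 / 1.189 = 3363.75.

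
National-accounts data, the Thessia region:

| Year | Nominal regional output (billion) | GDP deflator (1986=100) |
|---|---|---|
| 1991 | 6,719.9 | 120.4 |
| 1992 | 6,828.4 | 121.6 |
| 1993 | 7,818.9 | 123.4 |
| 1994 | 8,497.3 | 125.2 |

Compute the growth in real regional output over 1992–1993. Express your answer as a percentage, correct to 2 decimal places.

Real regional output 1992 = 6828.4/1.216 = 5615.46.
Real regional output 1993 = 7818.9/1.234 = 6336.22.
Change = 6336.22/5615.46 − 1 = 0.1284.

12.84%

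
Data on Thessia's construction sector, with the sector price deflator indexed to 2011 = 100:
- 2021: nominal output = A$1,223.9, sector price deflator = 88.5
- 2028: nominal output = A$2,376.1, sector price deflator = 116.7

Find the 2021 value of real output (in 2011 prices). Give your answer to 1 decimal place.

Real output = Nominal / (sector price deflator/100) = 1223.9 / 0.885 = 1382.94.

A$1,382.9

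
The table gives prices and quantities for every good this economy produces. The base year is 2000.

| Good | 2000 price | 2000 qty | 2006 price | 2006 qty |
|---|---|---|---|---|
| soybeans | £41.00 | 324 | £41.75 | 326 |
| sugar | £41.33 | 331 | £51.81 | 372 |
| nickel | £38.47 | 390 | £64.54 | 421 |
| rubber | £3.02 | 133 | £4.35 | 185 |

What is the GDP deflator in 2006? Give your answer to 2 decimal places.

133.77

Nominal GDP 2006 = 41.75·326 + 51.81·372 + 64.54·421 + 4.35·185 = 60859.91.
Real GDP 2006 (at 2000 prices) = 41.00·326 + 41.33·372 + 38.47·421 + 3.02·185 = 45495.33.
Deflator = Nominal/Real × 100 = 60859.91/45495.33 × 100 = 133.772.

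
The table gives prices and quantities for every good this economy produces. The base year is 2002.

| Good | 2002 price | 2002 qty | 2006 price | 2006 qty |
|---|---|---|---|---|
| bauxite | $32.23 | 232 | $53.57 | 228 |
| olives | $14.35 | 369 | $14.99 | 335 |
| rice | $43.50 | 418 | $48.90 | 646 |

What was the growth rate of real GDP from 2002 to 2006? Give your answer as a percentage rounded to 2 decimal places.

Real GDP 2002 = Nominal GDP 2002 = 32.23·232 + 14.35·369 + 43.50·418 = 30955.51.
Real GDP 2006 (at 2002 prices) = 32.23·228 + 14.35·335 + 43.50·646 = 40256.69.
Real growth = 40256.69/30955.51 − 1 = 0.3005.

30.05%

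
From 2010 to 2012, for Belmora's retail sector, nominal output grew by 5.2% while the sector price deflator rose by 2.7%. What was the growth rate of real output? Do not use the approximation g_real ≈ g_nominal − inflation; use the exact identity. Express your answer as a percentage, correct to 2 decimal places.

(1 + g_nom) = (1 + g_real)(1 + π), so g_real = 1.0520 / 1.0270 − 1 = 0.02434.

2.43%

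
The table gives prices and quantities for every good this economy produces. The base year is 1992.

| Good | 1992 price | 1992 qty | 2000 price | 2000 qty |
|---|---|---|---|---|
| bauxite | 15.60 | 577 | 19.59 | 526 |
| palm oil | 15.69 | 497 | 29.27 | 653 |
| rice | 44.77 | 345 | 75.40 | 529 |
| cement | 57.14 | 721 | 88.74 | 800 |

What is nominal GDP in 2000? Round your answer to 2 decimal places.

140296.25

Nominal GDP 2000 = Σ (p_2000 × q_2000) = 19.59·526 + 29.27·653 + 75.40·529 + 88.74·800 = 140296.25.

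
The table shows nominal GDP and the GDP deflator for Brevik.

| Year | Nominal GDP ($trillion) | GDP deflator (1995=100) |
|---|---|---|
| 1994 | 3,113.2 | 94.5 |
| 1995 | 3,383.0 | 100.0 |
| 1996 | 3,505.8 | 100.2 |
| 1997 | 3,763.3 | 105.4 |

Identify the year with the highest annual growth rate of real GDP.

1995: real = 3383.0/1.000 = 3383.00; growth vs 1994 (3294.39) = 2.69%.
1996: real = 3505.8/1.002 = 3498.80; growth vs 1995 (3383.00) = 3.42%.
1997: real = 3763.3/1.054 = 3570.49; growth vs 1996 (3498.80) = 2.05%.

1996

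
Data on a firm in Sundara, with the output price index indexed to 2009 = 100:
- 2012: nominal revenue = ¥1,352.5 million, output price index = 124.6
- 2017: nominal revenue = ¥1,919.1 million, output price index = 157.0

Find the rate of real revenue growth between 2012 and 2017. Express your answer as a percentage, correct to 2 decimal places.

12.61%

Real revenue 2012 = 1352.5 / 1.246 = 1085.47.
Real revenue 2017 = 1919.1 / 1.570 = 1222.36.
Real growth = 1222.36 / 1085.47 − 1 = 0.1261.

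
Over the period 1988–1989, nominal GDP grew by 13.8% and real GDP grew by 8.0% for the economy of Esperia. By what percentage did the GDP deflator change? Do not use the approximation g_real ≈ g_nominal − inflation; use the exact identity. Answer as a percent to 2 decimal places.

(1 + g_nom) = (1 + g_real)(1 + π), so π = 1.1380 / 1.0800 − 1 = 0.05370.

5.37%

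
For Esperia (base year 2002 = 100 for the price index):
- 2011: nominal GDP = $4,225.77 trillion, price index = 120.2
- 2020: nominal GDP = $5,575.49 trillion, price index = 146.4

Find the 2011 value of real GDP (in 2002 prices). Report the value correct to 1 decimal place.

Real GDP = Nominal / (price index/100) = 4225.77 / 1.202 = 3515.62.

$3,515.6 trillion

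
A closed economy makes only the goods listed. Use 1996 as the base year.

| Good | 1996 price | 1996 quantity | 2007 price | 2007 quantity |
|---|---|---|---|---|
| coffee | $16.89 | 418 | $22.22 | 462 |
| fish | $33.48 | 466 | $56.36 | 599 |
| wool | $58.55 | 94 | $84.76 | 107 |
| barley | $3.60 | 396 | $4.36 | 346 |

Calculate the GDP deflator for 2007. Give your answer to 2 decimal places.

Nominal GDP 2007 = 22.22·462 + 56.36·599 + 84.76·107 + 4.36·346 = 54603.16.
Real GDP 2007 (at 1996 prices) = 16.89·462 + 33.48·599 + 58.55·107 + 3.60·346 = 35368.15.
Deflator = Nominal/Real × 100 = 54603.16/35368.15 × 100 = 154.385.

154.39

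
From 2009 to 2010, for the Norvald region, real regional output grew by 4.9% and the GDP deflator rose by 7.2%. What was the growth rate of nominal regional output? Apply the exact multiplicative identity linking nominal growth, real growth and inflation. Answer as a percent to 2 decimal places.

12.45%

(1 + g_nom) = (1 + g_real)(1 + π) = 1.0490 × 1.0720 = 1.12453.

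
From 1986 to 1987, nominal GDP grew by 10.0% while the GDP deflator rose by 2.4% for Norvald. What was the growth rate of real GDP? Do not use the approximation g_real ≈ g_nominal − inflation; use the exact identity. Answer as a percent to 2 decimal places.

(1 + g_nom) = (1 + g_real)(1 + π), so g_real = 1.1000 / 1.0240 − 1 = 0.07422.

7.42%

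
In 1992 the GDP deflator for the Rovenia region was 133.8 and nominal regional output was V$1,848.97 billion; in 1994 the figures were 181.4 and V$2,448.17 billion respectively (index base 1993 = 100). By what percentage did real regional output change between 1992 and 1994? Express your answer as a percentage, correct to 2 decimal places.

-2.34%

Real regional output 1992 = 1848.97 / 1.338 = 1381.89.
Real regional output 1994 = 2448.17 / 1.814 = 1349.60.
Real growth = 1349.60 / 1381.89 − 1 = -0.0234.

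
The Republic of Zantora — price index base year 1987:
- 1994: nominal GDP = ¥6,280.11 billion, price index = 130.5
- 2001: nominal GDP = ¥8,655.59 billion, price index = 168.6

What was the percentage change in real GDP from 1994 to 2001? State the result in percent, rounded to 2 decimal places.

Deflate each year: 1994 → 6280.11/1.305 = 4812.34; 2001 → 8655.59/1.686 = 5133.80.
So real GDP changed by 5133.80/4812.34 − 1 = 0.0668, i.e. 6.68%.

6.68%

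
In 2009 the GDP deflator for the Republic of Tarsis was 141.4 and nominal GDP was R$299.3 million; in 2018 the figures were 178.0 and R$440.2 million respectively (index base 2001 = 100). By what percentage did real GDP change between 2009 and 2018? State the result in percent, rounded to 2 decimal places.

16.83%

Real GDP 2009 = 299.3 / 1.414 = 211.67.
Real GDP 2018 = 440.2 / 1.780 = 247.30.
Real growth = 247.30 / 211.67 − 1 = 0.1683.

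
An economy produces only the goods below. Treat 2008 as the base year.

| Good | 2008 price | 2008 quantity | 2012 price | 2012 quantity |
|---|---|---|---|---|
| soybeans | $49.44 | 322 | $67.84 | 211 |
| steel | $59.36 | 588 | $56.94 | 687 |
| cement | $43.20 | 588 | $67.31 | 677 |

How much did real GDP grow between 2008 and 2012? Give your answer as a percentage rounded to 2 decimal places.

5.55%

Real GDP 2008 = Nominal GDP 2008 = 49.44·322 + 59.36·588 + 43.20·588 = 76224.96.
Real GDP 2012 (at 2008 prices) = 49.44·211 + 59.36·687 + 43.20·677 = 80458.56.
Real growth = 80458.56/76224.96 − 1 = 0.0555.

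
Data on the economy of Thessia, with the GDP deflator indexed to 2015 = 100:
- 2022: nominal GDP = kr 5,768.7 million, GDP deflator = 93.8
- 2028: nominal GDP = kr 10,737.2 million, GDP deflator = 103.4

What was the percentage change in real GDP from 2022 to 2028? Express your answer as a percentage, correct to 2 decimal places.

Deflate each year: 2022 → 5768.7/0.938 = 6150.00; 2028 → 10737.2/1.034 = 10384.14.
So real GDP changed by 10384.14/6150.00 − 1 = 0.6885, i.e. 68.85%.

68.85%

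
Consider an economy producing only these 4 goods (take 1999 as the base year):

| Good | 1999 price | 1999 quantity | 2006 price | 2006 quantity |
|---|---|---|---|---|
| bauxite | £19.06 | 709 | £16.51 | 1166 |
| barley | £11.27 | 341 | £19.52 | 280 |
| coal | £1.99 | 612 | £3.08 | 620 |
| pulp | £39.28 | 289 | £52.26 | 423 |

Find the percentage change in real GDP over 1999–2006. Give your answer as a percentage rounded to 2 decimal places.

44.45%

Real GDP 1999 = Nominal GDP 1999 = 19.06·709 + 11.27·341 + 1.99·612 + 39.28·289 = 29926.41.
Real GDP 2006 (at 1999 prices) = 19.06·1166 + 11.27·280 + 1.99·620 + 39.28·423 = 43228.80.
Real growth = 43228.80/29926.41 − 1 = 0.4445.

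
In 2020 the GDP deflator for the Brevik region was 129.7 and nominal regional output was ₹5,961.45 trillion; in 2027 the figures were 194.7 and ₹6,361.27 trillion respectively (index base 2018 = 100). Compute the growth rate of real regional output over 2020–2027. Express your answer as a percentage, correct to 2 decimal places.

Deflate each year: 2020 → 5961.45/1.297 = 4596.34; 2027 → 6361.27/1.947 = 3267.22.
So real regional output changed by 3267.22/4596.34 − 1 = -0.2892, i.e. -28.92%.

-28.92%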